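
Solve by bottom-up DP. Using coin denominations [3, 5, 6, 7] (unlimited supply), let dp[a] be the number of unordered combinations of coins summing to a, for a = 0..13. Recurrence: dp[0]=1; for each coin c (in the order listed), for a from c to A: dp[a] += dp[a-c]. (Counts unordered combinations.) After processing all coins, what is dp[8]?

after  coin     0     1     2     3     4     5     6     7     8     9    10    11    12    13
          3     1     0     0     1     0     0     1     0     0     1     0     0     1     0
          5     1     0     0     1     0     1     1     0     1     1     1     1     1     1
          6     1     0     0     1     0     1     2     0     1     2     1     2     3     1
          7     1     0     0     1     0     1     2     1     1     2     2     2     4     3

1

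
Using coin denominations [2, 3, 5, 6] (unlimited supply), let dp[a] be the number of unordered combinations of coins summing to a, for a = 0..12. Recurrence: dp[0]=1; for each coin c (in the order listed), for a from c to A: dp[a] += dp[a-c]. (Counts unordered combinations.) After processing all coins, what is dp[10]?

5

after  coin     0     1     2     3     4     5     6     7     8     9    10    11    12
          2     1     0     1     0     1     0     1     0     1     0     1     0     1
          3     1     0     1     1     1     1     2     1     2     2     2     2     3
          5     1     0     1     1     1     2     2     2     3     3     4     4     5
          6     1     0     1     1     1     2     3     2     4     4     5     6     8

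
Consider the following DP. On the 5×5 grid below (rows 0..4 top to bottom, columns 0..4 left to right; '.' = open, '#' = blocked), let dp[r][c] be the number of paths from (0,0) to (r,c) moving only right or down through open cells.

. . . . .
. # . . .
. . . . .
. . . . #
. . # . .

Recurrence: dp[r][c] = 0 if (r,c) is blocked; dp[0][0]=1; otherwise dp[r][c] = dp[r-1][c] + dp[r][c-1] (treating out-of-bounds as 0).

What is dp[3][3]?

r\c   0   1   2   3   4
  0   1   1   1   1   1
  1   1   0   1   2   3
  2   1   1   2   4   7
  3   1   2   4   8   0
  4   1   3   0   8   8

8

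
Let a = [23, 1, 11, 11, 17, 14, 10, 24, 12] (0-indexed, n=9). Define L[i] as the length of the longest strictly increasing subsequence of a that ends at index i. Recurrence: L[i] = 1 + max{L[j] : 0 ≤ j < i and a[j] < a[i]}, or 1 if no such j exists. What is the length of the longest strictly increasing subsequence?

   i    0    1    2    3    4    5    6    7    8
a[i]   23    1   11   11   17   14   10   24   12
L[i]    1    1    2    2    3    3    2    4    3

4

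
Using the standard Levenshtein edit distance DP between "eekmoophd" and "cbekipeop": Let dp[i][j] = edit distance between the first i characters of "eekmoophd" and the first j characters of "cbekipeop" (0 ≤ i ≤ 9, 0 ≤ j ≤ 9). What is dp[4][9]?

7

   ''  c  b  e  k  i  p  e  o  p
''  0  1  2  3  4  5  6  7  8  9
 e  1  1  2  2  3  4  5  6  7  8
 e  2  2  2  2  3  4  5  5  6  7
 k  3  3  3  3  2  3  4  5  6  7
 m  4  4  4  4  3  3  4  5  6  7
 o  5  5  5  5  4  4  4  5  5  6
 o  6  6  6  6  5  5  5  5  5  6
 p  7  7  7  7  6  6  5  6  6  5
 h  8  8  8  8  7  7  6  6  7  6
 d  9  9  9  9  8  8  7  7  7  7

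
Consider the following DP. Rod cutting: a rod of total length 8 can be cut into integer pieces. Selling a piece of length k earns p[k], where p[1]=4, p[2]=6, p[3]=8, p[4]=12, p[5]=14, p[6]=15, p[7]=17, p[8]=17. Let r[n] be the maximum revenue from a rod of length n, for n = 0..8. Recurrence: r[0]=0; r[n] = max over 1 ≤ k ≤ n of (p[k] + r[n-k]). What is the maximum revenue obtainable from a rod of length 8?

   n    0    1    2    3    4    5    6    7    8
r[n]    0    4    8   12   16   20   24   28   32

32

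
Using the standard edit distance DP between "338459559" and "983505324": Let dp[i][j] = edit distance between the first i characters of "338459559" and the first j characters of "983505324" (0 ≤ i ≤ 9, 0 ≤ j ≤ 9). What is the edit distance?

7

   ''  9  8  3  5  0  5  3  2  4
''  0  1  2  3  4  5  6  7  8  9
 3  1  1  2  2  3  4  5  6  7  8
 3  2  2  2  2  3  4  5  5  6  7
 8  3  3  2  3  3  4  5  6  6  7
 4  4  4  3  3  4  4  5  6  7  6
 5  5  5  4  4  3  4  4  5  6  7
 9  6  5  5  5  4  4  5  5  6  7
 5  7  6  6  6  5  5  4  5  6  7
 5  8  7  7  7  6  6  5  5  6  7
 9  9  8  8  8  7  7  6  6  6  7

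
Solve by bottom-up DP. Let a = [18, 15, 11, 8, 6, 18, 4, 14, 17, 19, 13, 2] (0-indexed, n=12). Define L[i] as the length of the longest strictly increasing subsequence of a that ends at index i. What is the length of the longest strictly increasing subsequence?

   i    0    1    2    3    4    5    6    7    8    9   10   11
a[i]   18   15   11    8    6   18    4   14   17   19   13    2
L[i]    1    1    1    1    1    2    1    2    3    4    2    1

4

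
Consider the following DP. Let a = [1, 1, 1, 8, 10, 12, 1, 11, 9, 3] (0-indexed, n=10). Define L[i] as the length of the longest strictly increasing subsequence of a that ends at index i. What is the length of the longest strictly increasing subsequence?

   i    0    1    2    3    4    5    6    7    8    9
a[i]    1    1    1    8   10   12    1   11    9    3
L[i]    1    1    1    2    3    4    1    4    3    2

4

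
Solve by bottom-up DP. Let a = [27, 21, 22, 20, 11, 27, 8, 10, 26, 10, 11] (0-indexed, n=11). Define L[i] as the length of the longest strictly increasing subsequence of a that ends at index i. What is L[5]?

3

   i    0    1    2    3    4    5    6    7    8    9   10
a[i]   27   21   22   20   11   27    8   10   26   10   11
L[i]    1    1    2    1    1    3    1    2    3    2    3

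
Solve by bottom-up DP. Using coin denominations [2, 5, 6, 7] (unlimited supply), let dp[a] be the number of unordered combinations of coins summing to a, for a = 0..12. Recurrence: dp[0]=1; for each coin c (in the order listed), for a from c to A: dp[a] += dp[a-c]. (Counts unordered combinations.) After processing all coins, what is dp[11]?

3

after  coin     0     1     2     3     4     5     6     7     8     9    10    11    12
          2     1     0     1     0     1     0     1     0     1     0     1     0     1
          5     1     0     1     0     1     1     1     1     1     1     2     1     2
          6     1     0     1     0     1     1     2     1     2     1     3     2     4
          7     1     0     1     0     1     1     2     2     2     2     3     3     5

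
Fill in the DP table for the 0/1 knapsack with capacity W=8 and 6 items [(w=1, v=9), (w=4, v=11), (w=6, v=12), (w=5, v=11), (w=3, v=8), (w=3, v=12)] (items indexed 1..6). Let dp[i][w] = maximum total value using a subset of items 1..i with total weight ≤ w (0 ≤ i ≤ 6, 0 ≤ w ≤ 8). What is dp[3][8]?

i\w   0   1   2   3   4   5   6   7   8
  0   0   0   0   0   0   0   0   0   0
  1   0   9   9   9   9   9   9   9   9
  2   0   9   9   9  11  20  20  20  20
  3   0   9   9   9  11  20  20  21  21
  4   0   9   9   9  11  20  20  21  21
  5   0   9   9   9  17  20  20  21  28
  6   0   9   9  12  21  21  21  29  32

21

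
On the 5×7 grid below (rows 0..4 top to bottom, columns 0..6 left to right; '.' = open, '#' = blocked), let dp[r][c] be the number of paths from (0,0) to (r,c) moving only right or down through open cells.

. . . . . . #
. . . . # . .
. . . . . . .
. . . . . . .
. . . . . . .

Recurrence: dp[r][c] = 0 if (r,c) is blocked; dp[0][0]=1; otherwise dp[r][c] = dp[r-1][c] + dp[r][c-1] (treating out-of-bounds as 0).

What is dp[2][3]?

10

r\c   0   1   2   3   4   5   6
  0   1   1   1   1   1   1   0
  1   1   2   3   4   0   1   1
  2   1   3   6  10  10  11  12
  3   1   4  10  20  30  41  53
  4   1   5  15  35  65 106 159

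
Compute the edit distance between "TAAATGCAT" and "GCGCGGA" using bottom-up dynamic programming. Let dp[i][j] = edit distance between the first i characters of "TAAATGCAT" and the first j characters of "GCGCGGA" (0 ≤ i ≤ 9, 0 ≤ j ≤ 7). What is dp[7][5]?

   ''  G  C  G  C  G  G  A
''  0  1  2  3  4  5  6  7
 T  1  1  2  3  4  5  6  7
 A  2  2  2  3  4  5  6  6
 A  3  3  3  3  4  5  6  6
 A  4  4  4  4  4  5  6  6
 T  5  5  5  5  5  5  6  7
 G  6  5  6  5  6  5  5  6
 C  7  6  5  6  5  6  6  6
 A  8  7  6  6  6  6  7  6
 T  9  8  7  7  7  7  7  7

6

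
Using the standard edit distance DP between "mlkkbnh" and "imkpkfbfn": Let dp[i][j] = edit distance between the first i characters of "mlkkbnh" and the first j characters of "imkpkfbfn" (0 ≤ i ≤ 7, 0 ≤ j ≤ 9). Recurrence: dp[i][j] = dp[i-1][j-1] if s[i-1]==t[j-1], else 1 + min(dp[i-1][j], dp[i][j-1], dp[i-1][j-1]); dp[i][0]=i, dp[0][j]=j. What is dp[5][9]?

6

   ''  i  m  k  p  k  f  b  f  n
''  0  1  2  3  4  5  6  7  8  9
 m  1  1  1  2  3  4  5  6  7  8
 l  2  2  2  2  3  4  5  6  7  8
 k  3  3  3  2  3  3  4  5  6  7
 k  4  4  4  3  3  3  4  5  6  7
 b  5  5  5  4  4  4  4  4  5  6
 n  6  6  6  5  5  5  5  5  5  5
 h  7  7  7  6  6  6  6  6  6  6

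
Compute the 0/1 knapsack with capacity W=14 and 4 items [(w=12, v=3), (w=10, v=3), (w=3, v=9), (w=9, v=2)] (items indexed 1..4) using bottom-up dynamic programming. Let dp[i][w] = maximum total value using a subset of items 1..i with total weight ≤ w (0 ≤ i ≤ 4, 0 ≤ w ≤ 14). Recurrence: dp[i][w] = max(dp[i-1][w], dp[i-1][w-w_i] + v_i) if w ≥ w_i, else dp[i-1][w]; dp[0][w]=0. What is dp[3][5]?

i\w   0   1   2   3   4   5   6   7   8   9  10  11  12  13  14
  0   0   0   0   0   0   0   0   0   0   0   0   0   0   0   0
  1   0   0   0   0   0   0   0   0   0   0   0   0   3   3   3
  2   0   0   0   0   0   0   0   0   0   0   3   3   3   3   3
  3   0   0   0   9   9   9   9   9   9   9   9   9   9  12  12
  4   0   0   0   9   9   9   9   9   9   9   9   9  11  12  12

9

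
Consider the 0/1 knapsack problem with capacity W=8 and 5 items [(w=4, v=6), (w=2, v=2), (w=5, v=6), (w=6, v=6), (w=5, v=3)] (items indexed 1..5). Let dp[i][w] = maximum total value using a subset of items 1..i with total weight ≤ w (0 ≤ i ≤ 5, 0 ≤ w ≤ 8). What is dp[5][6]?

8

i\w   0   1   2   3   4   5   6   7   8
  0   0   0   0   0   0   0   0   0   0
  1   0   0   0   0   6   6   6   6   6
  2   0   0   2   2   6   6   8   8   8
  3   0   0   2   2   6   6   8   8   8
  4   0   0   2   2   6   6   8   8   8
  5   0   0   2   2   6   6   8   8   8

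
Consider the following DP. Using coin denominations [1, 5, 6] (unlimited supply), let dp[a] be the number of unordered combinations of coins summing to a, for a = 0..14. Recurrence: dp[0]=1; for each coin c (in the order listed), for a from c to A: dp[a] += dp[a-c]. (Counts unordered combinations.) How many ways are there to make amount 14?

after  coin     0     1     2     3     4     5     6     7     8     9    10    11    12    13    14
          1     1     1     1     1     1     1     1     1     1     1     1     1     1     1     1
          5     1     1     1     1     1     2     2     2     2     2     3     3     3     3     3
          6     1     1     1     1     1     2     3     3     3     3     4     5     6     6     6

6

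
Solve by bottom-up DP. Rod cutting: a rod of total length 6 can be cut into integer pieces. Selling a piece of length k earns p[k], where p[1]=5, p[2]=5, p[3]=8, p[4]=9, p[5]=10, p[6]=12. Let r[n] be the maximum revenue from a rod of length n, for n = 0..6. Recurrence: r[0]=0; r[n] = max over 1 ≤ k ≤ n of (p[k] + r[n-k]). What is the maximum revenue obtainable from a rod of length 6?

   n    0    1    2    3    4    5    6
r[n]    0    5   10   15   20   25   30

30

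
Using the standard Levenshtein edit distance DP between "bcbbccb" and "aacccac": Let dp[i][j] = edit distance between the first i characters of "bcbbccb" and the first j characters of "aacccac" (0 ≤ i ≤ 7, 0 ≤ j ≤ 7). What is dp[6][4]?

4

   ''  a  a  c  c  c  a  c
''  0  1  2  3  4  5  6  7
 b  1  1  2  3  4  5  6  7
 c  2  2  2  2  3  4  5  6
 b  3  3  3  3  3  4  5  6
 b  4  4  4  4  4  4  5  6
 c  5  5  5  4  4  4  5  5
 c  6  6  6  5  4  4  5  5
 b  7  7  7  6  5  5  5  6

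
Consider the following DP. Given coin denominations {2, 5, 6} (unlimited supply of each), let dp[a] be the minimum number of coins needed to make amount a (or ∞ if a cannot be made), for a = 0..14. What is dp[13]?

3

 a  0  1  2  3  4  5  6  7  8  9 10 11 12 13 14
dp  0  -  1  -  2  1  1  2  2  3  2  2  2  3  3
(- denotes ∞ / unreachable)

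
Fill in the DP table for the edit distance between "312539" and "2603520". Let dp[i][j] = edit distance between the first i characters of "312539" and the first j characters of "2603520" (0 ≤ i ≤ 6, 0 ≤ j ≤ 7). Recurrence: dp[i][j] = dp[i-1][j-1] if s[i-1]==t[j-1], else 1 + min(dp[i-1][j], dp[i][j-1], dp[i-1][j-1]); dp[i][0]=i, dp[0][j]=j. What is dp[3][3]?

3

   ''  2  6  0  3  5  2  0
''  0  1  2  3  4  5  6  7
 3  1  1  2  3  3  4  5  6
 1  2  2  2  3  4  4  5  6
 2  3  2  3  3  4  5  4  5
 5  4  3  3  4  4  4  5  5
 3  5  4  4  4  4  5  5  6
 9  6  5  5  5  5  5  6  6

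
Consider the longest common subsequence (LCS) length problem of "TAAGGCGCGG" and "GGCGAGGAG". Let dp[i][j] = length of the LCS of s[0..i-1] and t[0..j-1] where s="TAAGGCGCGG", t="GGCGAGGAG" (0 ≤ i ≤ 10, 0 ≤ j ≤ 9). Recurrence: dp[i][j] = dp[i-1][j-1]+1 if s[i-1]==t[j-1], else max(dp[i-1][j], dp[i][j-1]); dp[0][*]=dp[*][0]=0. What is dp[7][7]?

   ''  G  G  C  G  A  G  G  A  G
''  0  0  0  0  0  0  0  0  0  0
 T  0  0  0  0  0  0  0  0  0  0
 A  0  0  0  0  0  1  1  1  1  1
 A  0  0  0  0  0  1  1  1  2  2
 G  0  1  1  1  1  1  2  2  2  3
 G  0  1  2  2  2  2  2  3  3  3
 C  0  1  2  3  3  3  3  3  3  3
 G  0  1  2  3  4  4  4  4  4  4
 C  0  1  2  3  4  4  4  4  4  4
 G  0  1  2  3  4  4  5  5  5  5
 G  0  1  2  3  4  4  5  6  6  6

4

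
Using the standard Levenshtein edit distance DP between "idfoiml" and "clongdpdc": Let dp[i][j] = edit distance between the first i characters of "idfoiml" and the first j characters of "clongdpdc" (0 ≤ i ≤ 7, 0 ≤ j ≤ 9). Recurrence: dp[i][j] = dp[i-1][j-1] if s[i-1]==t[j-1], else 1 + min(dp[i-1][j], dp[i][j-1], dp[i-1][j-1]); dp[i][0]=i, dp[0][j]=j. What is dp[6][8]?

8

   ''  c  l  o  n  g  d  p  d  c
''  0  1  2  3  4  5  6  7  8  9
 i  1  1  2  3  4  5  6  7  8  9
 d  2  2  2  3  4  5  5  6  7  8
 f  3  3  3  3  4  5  6  6  7  8
 o  4  4  4  3  4  5  6  7  7  8
 i  5  5  5  4  4  5  6  7  8  8
 m  6  6  6  5  5  5  6  7  8  9
 l  7  7  6  6  6  6  6  7  8  9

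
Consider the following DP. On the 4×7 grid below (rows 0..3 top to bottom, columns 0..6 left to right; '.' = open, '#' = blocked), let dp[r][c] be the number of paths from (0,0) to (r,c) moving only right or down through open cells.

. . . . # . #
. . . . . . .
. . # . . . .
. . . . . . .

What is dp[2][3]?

r\c   0   1   2   3   4   5   6
  0   1   1   1   1   0   0   0
  1   1   2   3   4   4   4   4
  2   1   3   0   4   8  12  16
  3   1   4   4   8  16  28  44

4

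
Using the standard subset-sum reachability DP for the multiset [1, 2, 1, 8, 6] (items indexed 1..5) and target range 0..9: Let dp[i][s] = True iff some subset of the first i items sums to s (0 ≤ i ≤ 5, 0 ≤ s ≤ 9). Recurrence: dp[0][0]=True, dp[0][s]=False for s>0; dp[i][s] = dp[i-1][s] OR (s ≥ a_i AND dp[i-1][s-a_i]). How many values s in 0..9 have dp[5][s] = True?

9

i\s   0   1   2   3   4   5   6   7   8   9
  0   T   F   F   F   F   F   F   F   F   F
  1   T   T   F   F   F   F   F   F   F   F
  2   T   T   T   T   F   F   F   F   F   F
  3   T   T   T   T   T   F   F   F   F   F
  4   T   T   T   T   T   F   F   F   T   T
  5   T   T   T   T   T   F   T   T   T   T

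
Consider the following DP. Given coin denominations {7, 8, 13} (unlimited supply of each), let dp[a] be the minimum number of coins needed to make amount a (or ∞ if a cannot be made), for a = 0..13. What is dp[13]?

1

 a  0  1  2  3  4  5  6  7  8  9 10 11 12 13
dp  0  -  -  -  -  -  -  1  1  -  -  -  -  1
(- denotes ∞ / unreachable)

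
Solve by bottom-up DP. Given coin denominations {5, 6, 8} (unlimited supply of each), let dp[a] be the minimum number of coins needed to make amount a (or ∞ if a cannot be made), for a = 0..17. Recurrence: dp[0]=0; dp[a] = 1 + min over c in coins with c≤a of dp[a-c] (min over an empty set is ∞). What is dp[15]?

3

 a  0  1  2  3  4  5  6  7  8  9 10 11 12 13 14 15 16 17
dp  0  -  -  -  -  1  1  -  1  -  2  2  2  2  2  3  2  3
(- denotes ∞ / unreachable)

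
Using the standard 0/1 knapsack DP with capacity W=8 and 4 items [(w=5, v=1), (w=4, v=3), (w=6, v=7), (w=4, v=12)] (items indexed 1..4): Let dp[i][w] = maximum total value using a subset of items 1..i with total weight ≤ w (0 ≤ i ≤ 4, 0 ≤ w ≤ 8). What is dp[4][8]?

15

i\w   0   1   2   3   4   5   6   7   8
  0   0   0   0   0   0   0   0   0   0
  1   0   0   0   0   0   1   1   1   1
  2   0   0   0   0   3   3   3   3   3
  3   0   0   0   0   3   3   7   7   7
  4   0   0   0   0  12  12  12  12  15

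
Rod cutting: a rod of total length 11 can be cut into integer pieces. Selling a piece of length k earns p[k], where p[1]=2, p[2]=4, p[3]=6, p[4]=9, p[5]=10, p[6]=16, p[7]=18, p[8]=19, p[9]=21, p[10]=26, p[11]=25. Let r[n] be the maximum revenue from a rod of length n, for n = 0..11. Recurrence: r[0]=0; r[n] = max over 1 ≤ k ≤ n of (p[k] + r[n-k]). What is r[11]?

28

   n    0    1    2    3    4    5    6    7    8    9   10   11
r[n]    0    2    4    6    9   11   16   18   20   22   26   28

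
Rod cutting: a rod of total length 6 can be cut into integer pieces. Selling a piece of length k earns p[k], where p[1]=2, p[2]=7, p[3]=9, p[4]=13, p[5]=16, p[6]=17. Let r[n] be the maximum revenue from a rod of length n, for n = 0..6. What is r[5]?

16

   n    0    1    2    3    4    5    6
r[n]    0    2    7    9   14   16   21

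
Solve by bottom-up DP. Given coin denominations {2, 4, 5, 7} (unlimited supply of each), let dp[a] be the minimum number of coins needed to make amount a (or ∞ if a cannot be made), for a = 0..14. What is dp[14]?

 a  0  1  2  3  4  5  6  7  8  9 10 11 12 13 14
dp  0  -  1  -  1  1  2  1  2  2  2  2  2  3  2
(- denotes ∞ / unreachable)

2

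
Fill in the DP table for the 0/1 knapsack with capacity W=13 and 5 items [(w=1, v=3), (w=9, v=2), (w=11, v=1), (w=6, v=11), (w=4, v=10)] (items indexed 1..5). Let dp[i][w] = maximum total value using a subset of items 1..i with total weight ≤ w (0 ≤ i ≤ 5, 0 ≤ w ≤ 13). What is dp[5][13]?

24

i\w   0   1   2   3   4   5   6   7   8   9  10  11  12  13
  0   0   0   0   0   0   0   0   0   0   0   0   0   0   0
  1   0   3   3   3   3   3   3   3   3   3   3   3   3   3
  2   0   3   3   3   3   3   3   3   3   3   5   5   5   5
  3   0   3   3   3   3   3   3   3   3   3   5   5   5   5
  4   0   3   3   3   3   3  11  14  14  14  14  14  14  14
  5   0   3   3   3  10  13  13  14  14  14  21  24  24  24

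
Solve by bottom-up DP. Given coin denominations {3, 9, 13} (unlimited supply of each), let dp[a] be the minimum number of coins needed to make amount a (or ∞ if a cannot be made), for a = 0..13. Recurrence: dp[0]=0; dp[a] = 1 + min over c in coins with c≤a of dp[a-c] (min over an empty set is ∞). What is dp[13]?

 a  0  1  2  3  4  5  6  7  8  9 10 11 12 13
dp  0  -  -  1  -  -  2  -  -  1  -  -  2  1
(- denotes ∞ / unreachable)

1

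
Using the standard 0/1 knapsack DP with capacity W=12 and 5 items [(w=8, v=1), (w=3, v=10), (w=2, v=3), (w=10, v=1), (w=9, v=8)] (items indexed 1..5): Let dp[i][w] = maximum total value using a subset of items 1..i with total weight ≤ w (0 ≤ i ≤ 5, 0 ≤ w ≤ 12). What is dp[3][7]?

i\w   0   1   2   3   4   5   6   7   8   9  10  11  12
  0   0   0   0   0   0   0   0   0   0   0   0   0   0
  1   0   0   0   0   0   0   0   0   1   1   1   1   1
  2   0   0   0  10  10  10  10  10  10  10  10  11  11
  3   0   0   3  10  10  13  13  13  13  13  13  13  13
  4   0   0   3  10  10  13  13  13  13  13  13  13  13
  5   0   0   3  10  10  13  13  13  13  13  13  13  18

13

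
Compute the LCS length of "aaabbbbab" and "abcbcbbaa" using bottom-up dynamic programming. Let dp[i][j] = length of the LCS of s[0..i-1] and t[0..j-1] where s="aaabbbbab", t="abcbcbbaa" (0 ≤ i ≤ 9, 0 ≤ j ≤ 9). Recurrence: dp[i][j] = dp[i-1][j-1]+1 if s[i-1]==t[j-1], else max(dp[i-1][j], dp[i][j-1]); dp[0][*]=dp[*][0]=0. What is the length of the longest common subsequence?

   ''  a  b  c  b  c  b  b  a  a
''  0  0  0  0  0  0  0  0  0  0
 a  0  1  1  1  1  1  1  1  1  1
 a  0  1  1  1  1  1  1  1  2  2
 a  0  1  1  1  1  1  1  1  2  3
 b  0  1  2  2  2  2  2  2  2  3
 b  0  1  2  2  3  3  3  3  3  3
 b  0  1  2  2  3  3  4  4  4  4
 b  0  1  2  2  3  3  4  5  5  5
 a  0  1  2  2  3  3  4  5  6  6
 b  0  1  2  2  3  3  4  5  6  6

6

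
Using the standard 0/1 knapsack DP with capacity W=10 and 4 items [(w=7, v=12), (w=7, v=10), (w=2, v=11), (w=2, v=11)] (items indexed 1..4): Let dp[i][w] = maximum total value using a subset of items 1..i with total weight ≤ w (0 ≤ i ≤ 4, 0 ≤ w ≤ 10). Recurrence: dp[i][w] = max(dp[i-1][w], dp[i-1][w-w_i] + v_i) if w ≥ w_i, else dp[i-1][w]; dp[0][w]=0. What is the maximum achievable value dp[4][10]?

i\w   0   1   2   3   4   5   6   7   8   9  10
  0   0   0   0   0   0   0   0   0   0   0   0
  1   0   0   0   0   0   0   0  12  12  12  12
  2   0   0   0   0   0   0   0  12  12  12  12
  3   0   0  11  11  11  11  11  12  12  23  23
  4   0   0  11  11  22  22  22  22  22  23  23

23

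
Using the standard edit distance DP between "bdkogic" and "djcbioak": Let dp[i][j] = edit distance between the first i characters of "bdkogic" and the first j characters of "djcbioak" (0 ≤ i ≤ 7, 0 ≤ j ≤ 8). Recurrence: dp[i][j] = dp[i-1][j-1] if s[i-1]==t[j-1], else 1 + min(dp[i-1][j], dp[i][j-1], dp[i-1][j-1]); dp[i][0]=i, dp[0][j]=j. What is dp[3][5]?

   ''  d  j  c  b  i  o  a  k
''  0  1  2  3  4  5  6  7  8
 b  1  1  2  3  3  4  5  6  7
 d  2  1  2  3  4  4  5  6  7
 k  3  2  2  3  4  5  5  6  6
 o  4  3  3  3  4  5  5  6  7
 g  5  4  4  4  4  5  6  6  7
 i  6  5  5  5  5  4  5  6  7
 c  7  6  6  5  6  5  5  6  7

5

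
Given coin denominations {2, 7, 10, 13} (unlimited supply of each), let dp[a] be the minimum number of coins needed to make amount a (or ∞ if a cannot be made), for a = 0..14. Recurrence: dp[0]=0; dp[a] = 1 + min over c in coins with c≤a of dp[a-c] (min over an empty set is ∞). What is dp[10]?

 a  0  1  2  3  4  5  6  7  8  9 10 11 12 13 14
dp  0  -  1  -  2  -  3  1  4  2  1  3  2  1  2
(- denotes ∞ / unreachable)

1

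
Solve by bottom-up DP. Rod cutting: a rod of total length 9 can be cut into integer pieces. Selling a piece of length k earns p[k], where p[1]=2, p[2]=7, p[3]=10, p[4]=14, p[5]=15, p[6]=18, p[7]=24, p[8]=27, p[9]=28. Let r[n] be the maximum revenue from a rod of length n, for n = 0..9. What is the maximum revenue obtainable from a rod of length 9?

31

   n    0    1    2    3    4    5    6    7    8    9
r[n]    0    2    7   10   14   17   21   24   28   31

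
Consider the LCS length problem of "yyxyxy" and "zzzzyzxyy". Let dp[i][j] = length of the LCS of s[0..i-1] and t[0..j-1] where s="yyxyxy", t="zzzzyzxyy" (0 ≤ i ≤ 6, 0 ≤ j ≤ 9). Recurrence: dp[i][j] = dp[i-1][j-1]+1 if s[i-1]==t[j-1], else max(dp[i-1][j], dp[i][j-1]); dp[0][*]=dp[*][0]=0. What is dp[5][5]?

1

   ''  z  z  z  z  y  z  x  y  y
''  0  0  0  0  0  0  0  0  0  0
 y  0  0  0  0  0  1  1  1  1  1
 y  0  0  0  0  0  1  1  1  2  2
 x  0  0  0  0  0  1  1  2  2  2
 y  0  0  0  0  0  1  1  2  3  3
 x  0  0  0  0  0  1  1  2  3  3
 y  0  0  0  0  0  1  1  2  3  4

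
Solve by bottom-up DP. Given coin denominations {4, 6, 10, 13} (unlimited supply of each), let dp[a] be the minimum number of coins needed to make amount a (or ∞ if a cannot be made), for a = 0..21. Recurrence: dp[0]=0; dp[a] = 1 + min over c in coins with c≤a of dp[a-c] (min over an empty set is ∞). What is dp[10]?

 a  0  1  2  3  4  5  6  7  8  9 10 11 12 13 14 15 16 17 18 19 20 21
dp  0  -  -  -  1  -  1  -  2  -  1  -  2  1  2  -  2  2  3  2  2  3
(- denotes ∞ / unreachable)

1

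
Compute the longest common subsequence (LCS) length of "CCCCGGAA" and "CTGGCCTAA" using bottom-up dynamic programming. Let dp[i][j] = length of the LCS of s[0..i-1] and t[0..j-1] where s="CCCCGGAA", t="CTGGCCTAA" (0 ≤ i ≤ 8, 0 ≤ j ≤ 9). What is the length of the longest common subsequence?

5

   ''  C  T  G  G  C  C  T  A  A
''  0  0  0  0  0  0  0  0  0  0
 C  0  1  1  1  1  1  1  1  1  1
 C  0  1  1  1  1  2  2  2  2  2
 C  0  1  1  1  1  2  3  3  3  3
 C  0  1  1  1  1  2  3  3  3  3
 G  0  1  1  2  2  2  3  3  3  3
 G  0  1  1  2  3  3  3  3  3  3
 A  0  1  1  2  3  3  3  3  4  4
 A  0  1  1  2  3  3  3  3  4  5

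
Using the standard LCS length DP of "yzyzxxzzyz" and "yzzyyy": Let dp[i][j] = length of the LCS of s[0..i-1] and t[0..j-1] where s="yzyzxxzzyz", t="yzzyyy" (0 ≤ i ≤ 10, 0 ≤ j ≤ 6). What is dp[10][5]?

   ''  y  z  z  y  y  y
''  0  0  0  0  0  0  0
 y  0  1  1  1  1  1  1
 z  0  1  2  2  2  2  2
 y  0  1  2  2  3  3  3
 z  0  1  2  3  3  3  3
 x  0  1  2  3  3  3  3
 x  0  1  2  3  3  3  3
 z  0  1  2  3  3  3  3
 z  0  1  2  3  3  3  3
 y  0  1  2  3  4  4  4
 z  0  1  2  3  4  4  4

4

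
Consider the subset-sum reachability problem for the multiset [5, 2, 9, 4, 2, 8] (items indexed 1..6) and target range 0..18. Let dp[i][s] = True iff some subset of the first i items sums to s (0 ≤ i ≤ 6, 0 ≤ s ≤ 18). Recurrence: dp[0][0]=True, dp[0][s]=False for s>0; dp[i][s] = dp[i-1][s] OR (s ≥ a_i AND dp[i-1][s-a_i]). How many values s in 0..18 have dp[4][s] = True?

13

i\s   0   1   2   3   4   5   6   7   8   9  10  11  12  13  14  15  16  17  18
  0   T   F   F   F   F   F   F   F   F   F   F   F   F   F   F   F   F   F   F
  1   T   F   F   F   F   T   F   F   F   F   F   F   F   F   F   F   F   F   F
  2   T   F   T   F   F   T   F   T   F   F   F   F   F   F   F   F   F   F   F
  3   T   F   T   F   F   T   F   T   F   T   F   T   F   F   T   F   T   F   F
  4   T   F   T   F   T   T   T   T   F   T   F   T   F   T   T   T   T   F   T
  5   T   F   T   F   T   T   T   T   T   T   F   T   F   T   T   T   T   T   T
  6   T   F   T   F   T   T   T   T   T   T   T   T   T   T   T   T   T   T   T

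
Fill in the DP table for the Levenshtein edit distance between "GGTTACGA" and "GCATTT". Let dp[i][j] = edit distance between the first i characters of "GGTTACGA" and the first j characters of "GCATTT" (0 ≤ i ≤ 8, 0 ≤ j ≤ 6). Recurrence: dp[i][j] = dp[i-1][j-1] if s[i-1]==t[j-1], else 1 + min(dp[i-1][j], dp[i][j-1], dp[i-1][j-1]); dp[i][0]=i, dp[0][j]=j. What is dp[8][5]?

   ''  G  C  A  T  T  T
''  0  1  2  3  4  5  6
 G  1  0  1  2  3  4  5
 G  2  1  1  2  3  4  5
 T  3  2  2  2  2  3  4
 T  4  3  3  3  2  2  3
 A  5  4  4  3  3  3  3
 C  6  5  4  4  4  4  4
 G  7  6  5  5  5  5  5
 A  8  7  6  5  6  6  6

6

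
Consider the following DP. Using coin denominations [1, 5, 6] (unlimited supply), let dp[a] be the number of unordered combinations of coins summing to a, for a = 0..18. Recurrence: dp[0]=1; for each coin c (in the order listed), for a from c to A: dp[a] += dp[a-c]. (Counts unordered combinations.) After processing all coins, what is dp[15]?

7

after  coin     0     1     2     3     4     5     6     7     8     9    10    11    12    13    14    15    16    17    18
          1     1     1     1     1     1     1     1     1     1     1     1     1     1     1     1     1     1     1     1
          5     1     1     1     1     1     2     2     2     2     2     3     3     3     3     3     4     4     4     4
          6     1     1     1     1     1     2     3     3     3     3     4     5     6     6     6     7     8     9    10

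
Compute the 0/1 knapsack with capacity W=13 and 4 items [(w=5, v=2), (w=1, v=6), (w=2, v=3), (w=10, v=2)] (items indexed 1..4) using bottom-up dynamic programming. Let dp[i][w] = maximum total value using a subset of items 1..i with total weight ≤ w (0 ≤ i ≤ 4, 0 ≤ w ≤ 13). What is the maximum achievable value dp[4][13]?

i\w   0   1   2   3   4   5   6   7   8   9  10  11  12  13
  0   0   0   0   0   0   0   0   0   0   0   0   0   0   0
  1   0   0   0   0   0   2   2   2   2   2   2   2   2   2
  2   0   6   6   6   6   6   8   8   8   8   8   8   8   8
  3   0   6   6   9   9   9   9   9  11  11  11  11  11  11
  4   0   6   6   9   9   9   9   9  11  11  11  11  11  11

11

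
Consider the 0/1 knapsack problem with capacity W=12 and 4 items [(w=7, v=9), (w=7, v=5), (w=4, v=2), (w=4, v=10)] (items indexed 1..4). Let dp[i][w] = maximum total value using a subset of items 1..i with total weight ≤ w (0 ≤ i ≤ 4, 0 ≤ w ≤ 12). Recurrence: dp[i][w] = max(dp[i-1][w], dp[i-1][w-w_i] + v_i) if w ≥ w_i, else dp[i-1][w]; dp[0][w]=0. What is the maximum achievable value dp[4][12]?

19

i\w   0   1   2   3   4   5   6   7   8   9  10  11  12
  0   0   0   0   0   0   0   0   0   0   0   0   0   0
  1   0   0   0   0   0   0   0   9   9   9   9   9   9
  2   0   0   0   0   0   0   0   9   9   9   9   9   9
  3   0   0   0   0   2   2   2   9   9   9   9  11  11
  4   0   0   0   0  10  10  10  10  12  12  12  19  19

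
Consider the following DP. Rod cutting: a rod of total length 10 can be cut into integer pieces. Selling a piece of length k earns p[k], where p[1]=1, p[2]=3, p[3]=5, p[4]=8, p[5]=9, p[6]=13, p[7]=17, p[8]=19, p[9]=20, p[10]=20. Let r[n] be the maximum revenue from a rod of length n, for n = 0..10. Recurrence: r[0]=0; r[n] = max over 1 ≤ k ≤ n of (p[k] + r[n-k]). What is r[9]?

   n    0    1    2    3    4    5    6    7    8    9   10
r[n]    0    1    3    5    8    9   13   17   19   20   22

20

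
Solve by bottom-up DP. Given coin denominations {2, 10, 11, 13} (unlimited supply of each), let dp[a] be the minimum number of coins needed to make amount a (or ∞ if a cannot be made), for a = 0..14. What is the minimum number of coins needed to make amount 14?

 a  0  1  2  3  4  5  6  7  8  9 10 11 12 13 14
dp  0  -  1  -  2  -  3  -  4  -  1  1  2  1  3
(- denotes ∞ / unreachable)

3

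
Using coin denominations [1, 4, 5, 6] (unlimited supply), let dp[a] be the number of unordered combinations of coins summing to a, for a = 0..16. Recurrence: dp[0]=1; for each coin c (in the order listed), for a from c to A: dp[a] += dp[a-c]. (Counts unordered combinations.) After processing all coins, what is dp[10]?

after  coin     0     1     2     3     4     5     6     7     8     9    10    11    12    13    14    15    16
          1     1     1     1     1     1     1     1     1     1     1     1     1     1     1     1     1     1
          4     1     1     1     1     2     2     2     2     3     3     3     3     4     4     4     4     5
          5     1     1     1     1     2     3     3     3     4     5     6     6     7     8     9    10    11
          6     1     1     1     1     2     3     4     4     5     6     8     9    11    12    14    16    19

8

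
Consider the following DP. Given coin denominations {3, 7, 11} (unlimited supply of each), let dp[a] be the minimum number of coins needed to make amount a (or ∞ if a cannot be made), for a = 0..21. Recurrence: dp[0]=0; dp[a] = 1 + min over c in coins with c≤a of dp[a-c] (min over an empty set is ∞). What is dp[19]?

 a  0  1  2  3  4  5  6  7  8  9 10 11 12 13 14 15 16 17 18 19 20 21
dp  0  -  -  1  -  -  2  1  -  3  2  1  4  3  2  5  4  3  2  5  4  3
(- denotes ∞ / unreachable)

5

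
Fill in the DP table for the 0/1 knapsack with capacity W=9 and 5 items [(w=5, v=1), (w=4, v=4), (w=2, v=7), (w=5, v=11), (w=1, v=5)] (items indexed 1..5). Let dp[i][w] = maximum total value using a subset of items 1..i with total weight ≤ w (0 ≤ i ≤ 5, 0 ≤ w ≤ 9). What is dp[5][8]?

i\w   0   1   2   3   4   5   6   7   8   9
  0   0   0   0   0   0   0   0   0   0   0
  1   0   0   0   0   0   1   1   1   1   1
  2   0   0   0   0   4   4   4   4   4   5
  3   0   0   7   7   7   7  11  11  11  11
  4   0   0   7   7   7  11  11  18  18  18
  5   0   5   7  12  12  12  16  18  23  23

23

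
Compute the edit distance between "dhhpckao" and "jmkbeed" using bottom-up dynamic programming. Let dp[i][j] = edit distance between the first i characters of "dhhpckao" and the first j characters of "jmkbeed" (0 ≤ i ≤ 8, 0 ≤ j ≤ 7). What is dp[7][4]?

6

   ''  j  m  k  b  e  e  d
''  0  1  2  3  4  5  6  7
 d  1  1  2  3  4  5  6  6
 h  2  2  2  3  4  5  6  7
 h  3  3  3  3  4  5  6  7
 p  4  4  4  4  4  5  6  7
 c  5  5  5  5  5  5  6  7
 k  6  6  6  5  6  6  6  7
 a  7  7  7  6  6  7  7  7
 o  8  8  8  7  7  7  8  8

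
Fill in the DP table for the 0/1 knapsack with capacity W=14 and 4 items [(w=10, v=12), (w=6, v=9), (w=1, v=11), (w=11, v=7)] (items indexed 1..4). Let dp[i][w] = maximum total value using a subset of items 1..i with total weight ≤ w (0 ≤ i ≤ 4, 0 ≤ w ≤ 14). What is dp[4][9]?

20

i\w   0   1   2   3   4   5   6   7   8   9  10  11  12  13  14
  0   0   0   0   0   0   0   0   0   0   0   0   0   0   0   0
  1   0   0   0   0   0   0   0   0   0   0  12  12  12  12  12
  2   0   0   0   0   0   0   9   9   9   9  12  12  12  12  12
  3   0  11  11  11  11  11  11  20  20  20  20  23  23  23  23
  4   0  11  11  11  11  11  11  20  20  20  20  23  23  23  23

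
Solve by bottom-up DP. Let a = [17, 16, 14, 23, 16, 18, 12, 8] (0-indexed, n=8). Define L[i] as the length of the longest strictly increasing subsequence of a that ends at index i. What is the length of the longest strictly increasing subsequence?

   i    0    1    2    3    4    5    6    7
a[i]   17   16   14   23   16   18   12    8
L[i]    1    1    1    2    2    3    1    1

3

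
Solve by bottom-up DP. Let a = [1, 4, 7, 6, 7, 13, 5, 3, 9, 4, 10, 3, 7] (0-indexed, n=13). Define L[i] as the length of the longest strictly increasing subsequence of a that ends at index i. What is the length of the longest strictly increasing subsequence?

   i    0    1    2    3    4    5    6    7    8    9   10   11   12
a[i]    1    4    7    6    7   13    5    3    9    4   10    3    7
L[i]    1    2    3    3    4    5    3    2    5    3    6    2    4

6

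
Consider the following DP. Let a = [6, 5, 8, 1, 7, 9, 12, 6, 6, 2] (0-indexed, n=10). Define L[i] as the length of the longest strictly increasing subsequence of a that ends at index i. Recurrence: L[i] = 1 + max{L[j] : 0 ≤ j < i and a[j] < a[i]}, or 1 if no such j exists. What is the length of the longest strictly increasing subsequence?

4

   i    0    1    2    3    4    5    6    7    8    9
a[i]    6    5    8    1    7    9   12    6    6    2
L[i]    1    1    2    1    2    3    4    2    2    2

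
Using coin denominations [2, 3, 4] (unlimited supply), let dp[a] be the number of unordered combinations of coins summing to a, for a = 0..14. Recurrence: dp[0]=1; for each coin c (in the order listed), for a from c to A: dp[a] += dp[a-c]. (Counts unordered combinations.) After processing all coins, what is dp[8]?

after  coin     0     1     2     3     4     5     6     7     8     9    10    11    12    13    14
          2     1     0     1     0     1     0     1     0     1     0     1     0     1     0     1
          3     1     0     1     1     1     1     2     1     2     2     2     2     3     2     3
          4     1     0     1     1     2     1     3     2     4     3     5     4     7     5     8

4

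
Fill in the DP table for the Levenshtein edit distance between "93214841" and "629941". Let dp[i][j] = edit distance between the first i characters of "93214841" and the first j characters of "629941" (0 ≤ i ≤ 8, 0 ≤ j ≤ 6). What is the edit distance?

5

   ''  6  2  9  9  4  1
''  0  1  2  3  4  5  6
 9  1  1  2  2  3  4  5
 3  2  2  2  3  3  4  5
 2  3  3  2  3  4  4  5
 1  4  4  3  3  4  5  4
 4  5  5  4  4  4  4  5
 8  6  6  5  5  5  5  5
 4  7  7  6  6  6  5  6
 1  8  8  7  7  7  6  5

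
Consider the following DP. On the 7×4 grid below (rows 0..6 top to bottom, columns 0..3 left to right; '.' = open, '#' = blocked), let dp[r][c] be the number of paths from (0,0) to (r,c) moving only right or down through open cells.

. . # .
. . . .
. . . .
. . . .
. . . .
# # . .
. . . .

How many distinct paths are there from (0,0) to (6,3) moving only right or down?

r\c   0   1   2   3
  0   1   1   0   0
  1   1   2   2   2
  2   1   3   5   7
  3   1   4   9  16
  4   1   5  14  30
  5   0   0  14  44
  6   0   0  14  58

58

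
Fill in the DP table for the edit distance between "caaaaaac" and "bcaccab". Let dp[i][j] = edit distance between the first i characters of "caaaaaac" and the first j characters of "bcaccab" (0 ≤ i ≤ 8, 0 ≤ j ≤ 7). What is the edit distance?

6

   ''  b  c  a  c  c  a  b
''  0  1  2  3  4  5  6  7
 c  1  1  1  2  3  4  5  6
 a  2  2  2  1  2  3  4  5
 a  3  3  3  2  2  3  3  4
 a  4  4  4  3  3  3  3  4
 a  5  5  5  4  4  4  3  4
 a  6  6  6  5  5  5  4  4
 a  7  7  7  6  6  6  5  5
 c  8  8  7  7  6  6  6  6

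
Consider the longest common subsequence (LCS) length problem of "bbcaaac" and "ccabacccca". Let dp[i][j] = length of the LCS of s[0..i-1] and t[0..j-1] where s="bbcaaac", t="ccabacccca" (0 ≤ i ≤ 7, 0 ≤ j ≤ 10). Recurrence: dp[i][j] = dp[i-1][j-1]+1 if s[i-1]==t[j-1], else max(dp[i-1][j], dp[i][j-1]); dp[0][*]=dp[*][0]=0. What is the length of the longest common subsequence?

   ''  c  c  a  b  a  c  c  c  c  a
''  0  0  0  0  0  0  0  0  0  0  0
 b  0  0  0  0  1  1  1  1  1  1  1
 b  0  0  0  0  1  1  1  1  1  1  1
 c  0  1  1  1  1  1  2  2  2  2  2
 a  0  1  1  2  2  2  2  2  2  2  3
 a  0  1  1  2  2  3  3  3  3  3  3
 a  0  1  1  2  2  3  3  3  3  3  4
 c  0  1  2  2  2  3  4  4  4  4  4

4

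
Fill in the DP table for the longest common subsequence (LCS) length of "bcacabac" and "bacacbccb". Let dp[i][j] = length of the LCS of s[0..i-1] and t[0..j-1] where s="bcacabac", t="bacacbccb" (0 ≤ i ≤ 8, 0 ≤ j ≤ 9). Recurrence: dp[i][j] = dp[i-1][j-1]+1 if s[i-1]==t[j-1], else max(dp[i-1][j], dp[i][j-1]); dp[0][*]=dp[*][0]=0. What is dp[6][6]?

   ''  b  a  c  a  c  b  c  c  b
''  0  0  0  0  0  0  0  0  0  0
 b  0  1  1  1  1  1  1  1  1  1
 c  0  1  1  2  2  2  2  2  2  2
 a  0  1  2  2  3  3  3  3  3  3
 c  0  1  2  3  3  4  4  4  4  4
 a  0  1  2  3  4  4  4  4  4  4
 b  0  1  2  3  4  4  5  5  5  5
 a  0  1  2  3  4  4  5  5  5  5
 c  0  1  2  3  4  5  5  6  6  6

5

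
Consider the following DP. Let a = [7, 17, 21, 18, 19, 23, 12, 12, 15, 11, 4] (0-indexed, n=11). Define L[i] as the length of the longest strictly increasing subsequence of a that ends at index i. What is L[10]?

1

   i    0    1    2    3    4    5    6    7    8    9   10
a[i]    7   17   21   18   19   23   12   12   15   11    4
L[i]    1    2    3    3    4    5    2    2    3    2    1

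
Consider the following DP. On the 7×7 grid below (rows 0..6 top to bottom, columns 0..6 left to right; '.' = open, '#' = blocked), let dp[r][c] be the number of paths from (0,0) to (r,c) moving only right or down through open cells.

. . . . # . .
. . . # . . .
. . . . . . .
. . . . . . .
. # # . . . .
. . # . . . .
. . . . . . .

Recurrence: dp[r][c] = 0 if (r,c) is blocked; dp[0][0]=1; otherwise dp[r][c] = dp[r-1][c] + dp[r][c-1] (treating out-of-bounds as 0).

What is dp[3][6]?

r\c   0   1   2   3   4   5   6
  0   1   1   1   1   0   0   0
  1   1   2   3   0   0   0   0
  2   1   3   6   6   6   6   6
  3   1   4  10  16  22  28  34
  4   1   0   0  16  38  66 100
  5   1   1   0  16  54 120 220
  6   1   2   2  18  72 192 412

34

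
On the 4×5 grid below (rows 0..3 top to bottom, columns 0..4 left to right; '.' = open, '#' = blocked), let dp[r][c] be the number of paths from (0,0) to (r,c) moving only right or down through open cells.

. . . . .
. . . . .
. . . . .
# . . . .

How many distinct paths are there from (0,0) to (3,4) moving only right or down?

34

r\c   0   1   2   3   4
  0   1   1   1   1   1
  1   1   2   3   4   5
  2   1   3   6  10  15
  3   0   3   9  19  34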